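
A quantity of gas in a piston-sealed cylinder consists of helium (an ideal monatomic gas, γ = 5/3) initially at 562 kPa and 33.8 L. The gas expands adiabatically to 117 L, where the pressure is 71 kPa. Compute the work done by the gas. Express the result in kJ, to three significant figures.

W ≈ 16.0 kJ

Adiabatic: W = (P₁V₁ − P₂V₂)/(γ − 1) with γ = 5/3.
P₁V₁ = 18996 J, P₂V₂ = 8307 J.
W = (18996 − 8307) / 0.6667 = 16033 J.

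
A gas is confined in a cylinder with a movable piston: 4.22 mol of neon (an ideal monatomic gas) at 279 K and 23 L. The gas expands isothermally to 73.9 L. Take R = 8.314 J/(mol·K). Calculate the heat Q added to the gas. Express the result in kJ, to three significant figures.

Q ≈ 11.4 kJ

Isothermal ⇒ ΔU = 0, so Q = W = nRT ln(V₂/V₁).
Q = (4.22)(8.314)(279) ln(73.9/23) = 9789 × 1.167 = 11426 J.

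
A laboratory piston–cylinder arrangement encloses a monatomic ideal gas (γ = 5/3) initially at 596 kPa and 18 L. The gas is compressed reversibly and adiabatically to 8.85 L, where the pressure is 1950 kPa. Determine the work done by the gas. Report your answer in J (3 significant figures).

W ≈ -9790 J

Adiabatic: W = (P₁V₁ − P₂V₂)/(γ − 1) with γ = 5/3.
P₁V₁ = 10728 J, P₂V₂ = 17258 J.
W = (10728 − 17258) / 0.6667 = -9794 J.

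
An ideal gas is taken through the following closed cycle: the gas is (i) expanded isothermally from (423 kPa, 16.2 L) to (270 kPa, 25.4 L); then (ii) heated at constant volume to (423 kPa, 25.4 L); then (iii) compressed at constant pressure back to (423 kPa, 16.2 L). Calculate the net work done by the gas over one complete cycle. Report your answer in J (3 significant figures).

Leg (i): W = PᵢVᵢ ln(V_f/Vᵢ) = (6853) ln(25.4/16.2) = 3082 J.
Leg (ii): W = 0.
Leg (iii): W = PΔV = (423)(16.2 − 25.4) = -3892 J.
W_net = 3082 − 3892 = -809.7 J.

W_net ≈ -810 J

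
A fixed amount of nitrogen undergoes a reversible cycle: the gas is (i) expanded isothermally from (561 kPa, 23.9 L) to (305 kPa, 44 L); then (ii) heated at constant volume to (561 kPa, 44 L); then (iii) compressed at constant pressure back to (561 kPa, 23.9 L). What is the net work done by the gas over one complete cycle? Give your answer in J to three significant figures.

Leg (i): W = PᵢVᵢ ln(V_f/Vᵢ) = (13408) ln(44/23.9) = 8183 J.
Leg (ii): W = 0.
Leg (iii): W = PΔV = (561)(23.9 − 44) = -11276 J.
W_net = 8183 − 11276 = -3093 J.

W_net ≈ -3090 J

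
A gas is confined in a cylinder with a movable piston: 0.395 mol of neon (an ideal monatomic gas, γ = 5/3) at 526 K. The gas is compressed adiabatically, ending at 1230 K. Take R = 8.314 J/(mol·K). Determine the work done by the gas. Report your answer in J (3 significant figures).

Adiabatic ⇒ Q = 0, so W_by = −ΔU = nCᵥ(T₁ − T₂).
Cᵥ = 3R/2 = 12.47 J/(mol·K).
W = (0.395)(12.47)(526 − 1230) = -3468 J.

W ≈ -3470 J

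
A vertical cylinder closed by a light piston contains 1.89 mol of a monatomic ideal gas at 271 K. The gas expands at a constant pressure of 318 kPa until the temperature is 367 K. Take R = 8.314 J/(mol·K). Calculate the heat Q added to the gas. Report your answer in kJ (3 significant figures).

Q ≈ 3.77 kJ

Isobaric: W = nRΔT = (1.89)(8.314)(96) = 1508 J.
ΔU = nCᵥΔT with Cᵥ = 3R/2: ΔU = (1.89)(12.47)(96) = 2263 J.
Q = ΔU + W = 2263 + 1508 = 3771 J.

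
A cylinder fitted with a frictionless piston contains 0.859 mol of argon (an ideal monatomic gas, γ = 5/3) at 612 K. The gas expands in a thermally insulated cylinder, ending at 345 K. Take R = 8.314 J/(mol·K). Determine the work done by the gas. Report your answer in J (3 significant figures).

Adiabatic ⇒ Q = 0, so W_by = −ΔU = nCᵥ(T₁ − T₂).
Cᵥ = 3R/2 = 12.47 J/(mol·K).
W = (0.859)(12.47)(612 − 345) = 2860 J.

W ≈ 2860 J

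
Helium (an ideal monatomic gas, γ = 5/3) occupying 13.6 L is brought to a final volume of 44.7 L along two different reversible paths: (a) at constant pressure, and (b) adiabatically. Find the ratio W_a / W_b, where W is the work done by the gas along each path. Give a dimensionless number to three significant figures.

W_a / W_b ≈ 2.78

Path (a) isobaric: W = P₁(V₂ − V₁) → W_a/(P₁V₁) = 2.287.
Path (b) adiabatic: W = P₁V₁(1 − (V₁/V₂)^(γ−1))/(γ−1) → W_b/(P₁V₁) = 0.8215.
W_a / W_b = 2.287 / 0.8215 = 2.784.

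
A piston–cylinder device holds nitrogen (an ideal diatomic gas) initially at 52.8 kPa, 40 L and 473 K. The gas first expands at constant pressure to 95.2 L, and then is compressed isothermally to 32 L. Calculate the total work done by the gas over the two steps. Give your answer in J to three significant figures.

W_total ≈ -2570 J

Step 1 (isobaric): W = PΔV = (52.8 kPa)(95.2 − 40 L) = 2915 J.
After step 1: P = 52.8 kPa, V = 95.2 L, T = 1126 K.
Step 2 (isothermal): W = P₁V₁ ln(V₂/V₁) = (5027) ln(32/95.2) = -5480 J.
W_total = 2915 − 5480 = -2566 J.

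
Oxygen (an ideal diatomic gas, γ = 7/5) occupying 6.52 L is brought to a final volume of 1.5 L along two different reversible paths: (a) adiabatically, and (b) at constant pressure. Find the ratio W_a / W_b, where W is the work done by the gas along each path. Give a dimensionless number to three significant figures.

W_a / W_b ≈ 2.60

Path (a) adiabatic: W = P₁V₁(1 − (V₁/V₂)^(γ−1))/(γ−1) → W_a/(P₁V₁) = -2.
Path (b) isobaric: W = P₁(V₂ − V₁) → W_b/(P₁V₁) = -0.7699.
W_a / W_b = -2 / -0.7699 = 2.597.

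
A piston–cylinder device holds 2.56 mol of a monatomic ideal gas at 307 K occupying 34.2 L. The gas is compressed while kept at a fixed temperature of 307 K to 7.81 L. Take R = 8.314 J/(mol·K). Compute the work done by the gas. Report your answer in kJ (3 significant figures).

Isothermal: W = nRT ln(V₂/V₁).
W = (2.56)(8.314)(307) × ln(7.81/34.2)
  = 6534 × -1.477
W_by_gas = -9650 J.

W ≈ -9.65 kJ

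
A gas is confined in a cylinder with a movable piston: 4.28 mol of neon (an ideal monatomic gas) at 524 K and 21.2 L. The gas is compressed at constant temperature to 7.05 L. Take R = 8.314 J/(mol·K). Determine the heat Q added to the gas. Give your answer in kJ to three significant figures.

Isothermal ⇒ ΔU = 0, so Q = W = nRT ln(V₂/V₁).
Q = (4.28)(8.314)(524) ln(7.05/21.2) = 18646 × -1.101 = -20529 J.

Q ≈ -20.5 kJ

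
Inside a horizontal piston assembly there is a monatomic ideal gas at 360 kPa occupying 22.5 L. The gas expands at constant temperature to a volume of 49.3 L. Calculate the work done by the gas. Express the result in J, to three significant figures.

W ≈ 6350 J

Isothermal: W = nRT ln(V₂/V₁) = P₁V₁ ln(V₂/V₁).
P₁V₁ = (360 kPa)(22.5 L) = 8100 J.
W = 8100 × ln(49.3/22.5) = 8100 × 0.7844
W_by_gas = 6354 J.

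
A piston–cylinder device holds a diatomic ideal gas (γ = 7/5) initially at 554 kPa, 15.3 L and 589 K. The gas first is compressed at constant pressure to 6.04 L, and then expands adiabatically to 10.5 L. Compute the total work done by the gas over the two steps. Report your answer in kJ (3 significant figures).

Step 1 (isobaric): W = PΔV = (554 kPa)(6.04 − 15.3 L) = -5130 J.
After step 1: P = 554 kPa, V = 6.04 L, T = 232.5 K.
Step 2 (adiabatic): W = (P₁V₁ − P₂V₂)/(γ−1) = (3346 − 2682)/0.4 = 1660 J.
W_total = -5130 + 1660 = -3470 J.

W_total ≈ -3.47 kJ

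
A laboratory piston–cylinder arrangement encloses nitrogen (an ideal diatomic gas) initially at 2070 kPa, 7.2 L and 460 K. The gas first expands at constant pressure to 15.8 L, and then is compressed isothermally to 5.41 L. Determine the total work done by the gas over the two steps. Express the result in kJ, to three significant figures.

Step 1 (isobaric): W = PΔV = (2070 kPa)(15.8 − 7.2 L) = 17802 J.
After step 1: P = 2070 kPa, V = 15.8 L, T = 1009 K.
Step 2 (isothermal): W = P₁V₁ ln(V₂/V₁) = (32706) ln(5.41/15.8) = -35053 J.
W_total = 17802 − 35053 = -17251 J.

W_total ≈ -17.3 kJ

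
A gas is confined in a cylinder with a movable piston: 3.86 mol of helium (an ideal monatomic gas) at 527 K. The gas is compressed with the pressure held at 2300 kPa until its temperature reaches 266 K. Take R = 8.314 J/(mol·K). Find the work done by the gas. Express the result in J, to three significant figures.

Isobaric: W = P ΔV = nR ΔT.
W = (3.86)(8.314)(266 − 527) = -8376 J.

W ≈ -8380 J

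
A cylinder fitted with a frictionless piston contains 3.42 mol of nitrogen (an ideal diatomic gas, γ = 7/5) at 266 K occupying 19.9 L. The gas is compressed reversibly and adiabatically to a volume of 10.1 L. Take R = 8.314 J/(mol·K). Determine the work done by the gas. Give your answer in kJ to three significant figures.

Adiabatic: TV^(γ−1) = const with γ = 7/5.
T₂ = T₁ (V₁/V₂)^(γ−1) = 266 × (19.9/10.1)^0.4 = 266 × 1.312 = 348.9 K.
W_by = nCᵥ(T₁ − T₂) = (3.42)(20.79)(266 − 348.9) = -5893 J.

W ≈ -5.89 kJ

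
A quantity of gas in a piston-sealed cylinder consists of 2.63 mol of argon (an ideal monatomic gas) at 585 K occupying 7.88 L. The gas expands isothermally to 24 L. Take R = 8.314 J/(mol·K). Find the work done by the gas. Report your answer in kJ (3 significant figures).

W ≈ 14.2 kJ

Isothermal: W = nRT ln(V₂/V₁).
W = (2.63)(8.314)(585) × ln(24/7.88)
  = 12792 × 1.114
W_by_gas = 14246 J.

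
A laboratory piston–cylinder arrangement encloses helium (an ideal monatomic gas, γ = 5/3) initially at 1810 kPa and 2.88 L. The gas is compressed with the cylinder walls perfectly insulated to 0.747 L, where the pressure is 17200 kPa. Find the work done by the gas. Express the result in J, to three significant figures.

Adiabatic: W = (P₁V₁ − P₂V₂)/(γ − 1) with γ = 5/3.
P₁V₁ = 5213 J, P₂V₂ = 12848 J.
W = (5213 − 12848) / 0.6667 = -11453 J.

W ≈ -11500 J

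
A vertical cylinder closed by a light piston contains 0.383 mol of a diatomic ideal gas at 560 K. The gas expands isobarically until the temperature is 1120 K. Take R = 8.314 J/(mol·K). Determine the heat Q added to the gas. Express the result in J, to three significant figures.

Q ≈ 6240 J

Isobaric: W = nRΔT = (0.383)(8.314)(560) = 1783 J.
ΔU = nCᵥΔT with Cᵥ = 5R/2: ΔU = (0.383)(20.79)(560) = 4458 J.
Q = ΔU + W = 4458 + 1783 = 6241 J.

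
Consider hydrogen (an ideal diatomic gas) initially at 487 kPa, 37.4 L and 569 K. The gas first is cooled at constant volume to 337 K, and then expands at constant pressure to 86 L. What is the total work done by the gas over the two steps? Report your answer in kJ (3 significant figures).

W_total ≈ 14.0 kJ

Step 1 (isochoric): W = 0 (constant volume).
After step 1: P = 288.4 kPa (V unchanged).
Step 2 (isobaric): W = PΔV = (288.4 kPa)(86 − 37.4 L) = 14018 J.
W_total = 0 + 14018 = 14018 J.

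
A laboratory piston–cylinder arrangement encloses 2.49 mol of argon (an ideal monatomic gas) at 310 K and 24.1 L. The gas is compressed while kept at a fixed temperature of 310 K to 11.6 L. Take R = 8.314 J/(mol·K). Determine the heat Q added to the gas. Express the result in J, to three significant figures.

Isothermal ⇒ ΔU = 0, so Q = W = nRT ln(V₂/V₁).
Q = (2.49)(8.314)(310) ln(11.6/24.1) = 6418 × -0.7312 = -4693 J.

Q ≈ -4690 J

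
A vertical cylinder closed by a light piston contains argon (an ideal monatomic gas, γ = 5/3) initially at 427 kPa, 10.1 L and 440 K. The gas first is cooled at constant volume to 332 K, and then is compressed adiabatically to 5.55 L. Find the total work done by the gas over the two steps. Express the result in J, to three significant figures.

W_total ≈ -2390 J

Step 1 (isochoric): W = 0 (constant volume).
After step 1: P = 322.2 kPa (V unchanged).
Step 2 (adiabatic): W = (P₁V₁ − P₂V₂)/(γ−1) = (3254 − 4851)/0.667 = -2395 J.
W_total = 0 − 2395 = -2395 J.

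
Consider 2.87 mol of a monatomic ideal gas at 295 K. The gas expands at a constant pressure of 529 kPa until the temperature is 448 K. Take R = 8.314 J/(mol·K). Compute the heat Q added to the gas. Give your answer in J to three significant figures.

Isobaric: W = nRΔT = (2.87)(8.314)(153) = 3651 J.
ΔU = nCᵥΔT with Cᵥ = 3R/2: ΔU = (2.87)(12.47)(153) = 5476 J.
Q = ΔU + W = 5476 + 3651 = 9127 J.

Q ≈ 9130 J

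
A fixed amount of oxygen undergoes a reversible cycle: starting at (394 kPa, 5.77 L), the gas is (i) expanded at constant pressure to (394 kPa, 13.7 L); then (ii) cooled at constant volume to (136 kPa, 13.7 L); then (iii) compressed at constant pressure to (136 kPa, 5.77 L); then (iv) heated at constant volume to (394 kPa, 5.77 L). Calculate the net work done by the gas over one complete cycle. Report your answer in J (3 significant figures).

W_net ≈ 2050 J

Constant-volume legs do no work.
W(i) = (394)(13.7 − 5.77) = 3124 J; W(iii) = (136)(5.77 − 13.7) = -1078 J.
W_net = 3124 − 1078 = 2046 J (the clockwise enclosed area).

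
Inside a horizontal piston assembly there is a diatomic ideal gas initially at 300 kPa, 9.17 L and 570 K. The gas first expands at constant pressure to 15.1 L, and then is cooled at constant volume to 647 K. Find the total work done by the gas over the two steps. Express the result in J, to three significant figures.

Step 1 (isobaric): W = PΔV = (300 kPa)(15.1 − 9.17 L) = 1779 J.
Step 2 (isochoric): W = 0 (constant volume).
W_total = 1779 + 0 = 1779 J.

W_total ≈ 1780 J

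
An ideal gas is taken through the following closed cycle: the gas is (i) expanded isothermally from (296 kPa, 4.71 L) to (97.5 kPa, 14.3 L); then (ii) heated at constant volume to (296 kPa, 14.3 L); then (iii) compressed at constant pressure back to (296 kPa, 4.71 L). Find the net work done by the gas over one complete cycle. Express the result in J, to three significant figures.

Leg (i): W = PᵢVᵢ ln(V_f/Vᵢ) = (1394) ln(14.3/4.71) = 1548 J.
Leg (ii): W = 0.
Leg (iii): W = PΔV = (296)(4.71 − 14.3) = -2839 J.
W_net = 1548 − 2839 = -1290 J.

W_net ≈ -1290 J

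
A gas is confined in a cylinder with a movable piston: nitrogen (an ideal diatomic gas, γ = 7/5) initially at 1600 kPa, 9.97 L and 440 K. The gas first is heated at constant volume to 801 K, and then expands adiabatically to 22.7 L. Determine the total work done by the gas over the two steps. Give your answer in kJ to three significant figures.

W_total ≈ 20.4 kJ

Step 1 (isochoric): W = 0 (constant volume).
After step 1: P = 2913 kPa (V unchanged).
Step 2 (adiabatic): W = (P₁V₁ − P₂V₂)/(γ−1) = (29040 − 20896)/0.4 = 20360 J.
W_total = 0 + 20360 = 20360 J.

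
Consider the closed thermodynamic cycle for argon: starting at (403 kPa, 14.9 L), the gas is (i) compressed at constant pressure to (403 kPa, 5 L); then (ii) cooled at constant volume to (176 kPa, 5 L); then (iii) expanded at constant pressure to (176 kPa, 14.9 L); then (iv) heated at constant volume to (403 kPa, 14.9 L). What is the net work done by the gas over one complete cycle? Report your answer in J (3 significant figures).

W_net ≈ -2250 J

Constant-volume legs do no work.
W(i) = (403)(5 − 14.9) = -3990 J; W(iii) = (176)(14.9 − 5) = 1742 J.
W_net = -3990 + 1742 = -2247 J (the counter-clockwise enclosed area).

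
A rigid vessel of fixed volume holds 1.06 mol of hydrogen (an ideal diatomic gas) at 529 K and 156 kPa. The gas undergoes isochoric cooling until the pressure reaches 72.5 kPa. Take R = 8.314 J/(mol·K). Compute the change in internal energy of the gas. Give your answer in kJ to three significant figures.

Constant volume ⇒ W = 0, so Q = ΔU = nCᵥΔT with Cᵥ = 5R/2 = 20.79 J/(mol·K).
At constant V, T₂/T₁ = P₂/P₁ ⇒ ΔT = T₁(P₂/P₁ − 1) = 529·(72.5/156 − 1) = -283.2 K.
ΔU = (1.06)(20.79)(-283.2) = -6238 J.

ΔU ≈ -6.24 kJ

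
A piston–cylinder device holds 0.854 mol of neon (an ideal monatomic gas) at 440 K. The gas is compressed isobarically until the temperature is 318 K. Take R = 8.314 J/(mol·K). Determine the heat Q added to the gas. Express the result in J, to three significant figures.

Q ≈ -2170 J

Isobaric: W = nRΔT = (0.854)(8.314)(-122) = -866.2 J.
ΔU = nCᵥΔT with Cᵥ = 3R/2: ΔU = (0.854)(12.47)(-122) = -1299 J.
Q = ΔU + W = -1299 − 866.2 = -2166 J.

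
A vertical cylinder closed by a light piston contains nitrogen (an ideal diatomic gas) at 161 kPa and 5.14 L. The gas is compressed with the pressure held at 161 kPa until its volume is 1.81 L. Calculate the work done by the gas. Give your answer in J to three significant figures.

Isobaric: W = P ΔV.
W = (161 kPa)(1.81 − 5.14 L) = (161)(-3.33) = -536.1 J.

W ≈ -536 J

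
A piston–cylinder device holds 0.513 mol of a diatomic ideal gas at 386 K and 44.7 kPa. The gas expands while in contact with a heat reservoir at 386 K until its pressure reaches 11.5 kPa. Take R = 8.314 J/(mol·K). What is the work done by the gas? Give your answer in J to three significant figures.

Isothermal process: W = nRT ln(V₂/V₁) = nRT ln(P₁/P₂).
W = (0.513)(8.314)(386) × ln(44.7/11.5)
  = 1646 × ln(3.887) = 1646 × 1.358
W_by_gas = 2235 J.

W ≈ 2240 J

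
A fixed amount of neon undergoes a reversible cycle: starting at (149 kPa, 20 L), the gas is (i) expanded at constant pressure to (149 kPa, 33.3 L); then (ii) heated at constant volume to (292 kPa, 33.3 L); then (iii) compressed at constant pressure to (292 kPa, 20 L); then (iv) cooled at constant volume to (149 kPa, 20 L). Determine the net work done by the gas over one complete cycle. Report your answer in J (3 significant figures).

W_net ≈ -1900 J

Constant-volume legs do no work.
W(i) = (149)(33.3 − 20) = 1982 J; W(iii) = (292)(20 − 33.3) = -3884 J.
W_net = 1982 − 3884 = -1902 J (the counter-clockwise enclosed area).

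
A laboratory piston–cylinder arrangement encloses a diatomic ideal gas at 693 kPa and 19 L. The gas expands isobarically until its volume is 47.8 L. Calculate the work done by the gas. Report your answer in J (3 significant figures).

W ≈ 20000 J

Isobaric: W = P ΔV.
W = (693 kPa)(47.8 − 19 L) = (693)(28.8) = 19958 J.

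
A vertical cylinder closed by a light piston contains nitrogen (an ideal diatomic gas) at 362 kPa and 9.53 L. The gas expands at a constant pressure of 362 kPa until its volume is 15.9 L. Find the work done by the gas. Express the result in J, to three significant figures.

Isobaric: W = P ΔV.
W = (362 kPa)(15.9 − 9.53 L) = (362)(6.37) = 2306 J.

W ≈ 2310 J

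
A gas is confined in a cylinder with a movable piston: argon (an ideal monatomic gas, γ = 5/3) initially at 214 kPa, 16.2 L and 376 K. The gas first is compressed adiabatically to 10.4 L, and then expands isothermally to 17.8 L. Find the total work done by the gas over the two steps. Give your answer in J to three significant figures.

W_total ≈ 716 J

Step 1 (adiabatic): W = (P₁V₁ − P₂V₂)/(γ−1) = (3467 − 4659)/0.667 = -1788 J.
After step 1: P = 447.9 kPa, V = 10.4 L, T = 505.3 K.
Step 2 (isothermal): W = P₁V₁ ln(V₂/V₁) = (4659) ln(17.8/10.4) = 2503 J.
W_total = -1788 + 2503 = 715.9 J.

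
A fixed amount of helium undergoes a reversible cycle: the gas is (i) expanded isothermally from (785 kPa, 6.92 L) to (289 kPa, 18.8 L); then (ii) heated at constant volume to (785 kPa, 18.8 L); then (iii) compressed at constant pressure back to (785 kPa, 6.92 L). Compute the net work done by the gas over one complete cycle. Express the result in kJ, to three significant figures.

Leg (i): W = PᵢVᵢ ln(V_f/Vᵢ) = (5432) ln(18.8/6.92) = 5429 J.
Leg (ii): W = 0.
Leg (iii): W = PΔV = (785)(6.92 − 18.8) = -9326 J.
W_net = 5429 − 9326 = -3897 J.

W_net ≈ -3.90 kJ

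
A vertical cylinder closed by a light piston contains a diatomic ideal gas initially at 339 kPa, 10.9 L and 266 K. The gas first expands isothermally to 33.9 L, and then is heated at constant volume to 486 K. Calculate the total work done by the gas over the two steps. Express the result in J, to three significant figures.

Step 1 (isothermal): W = P₁V₁ ln(V₂/V₁) = (3695) ln(33.9/10.9) = 4193 J.
Step 2 (isochoric): W = 0 (constant volume).
W_total = 4193 + 0 = 4193 J.

W_total ≈ 4190 J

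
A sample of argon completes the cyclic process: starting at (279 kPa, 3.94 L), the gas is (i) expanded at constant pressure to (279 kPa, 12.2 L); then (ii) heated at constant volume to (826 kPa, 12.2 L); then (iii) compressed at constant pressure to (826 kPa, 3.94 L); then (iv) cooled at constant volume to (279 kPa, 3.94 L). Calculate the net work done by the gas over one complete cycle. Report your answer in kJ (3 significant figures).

W_net ≈ -4.52 kJ

Constant-volume legs do no work.
W(i) = (279)(12.2 − 3.94) = 2305 J; W(iii) = (826)(3.94 − 12.2) = -6823 J.
W_net = 2305 − 6823 = -4518 J (the counter-clockwise enclosed area).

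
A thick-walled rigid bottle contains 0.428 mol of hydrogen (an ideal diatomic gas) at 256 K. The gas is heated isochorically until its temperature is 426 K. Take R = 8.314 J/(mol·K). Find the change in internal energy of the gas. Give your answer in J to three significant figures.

Constant volume ⇒ W = 0, so Q = ΔU = nCᵥΔT with Cᵥ = 5R/2 = 20.79 J/(mol·K).
ΔU = (0.428)(20.79)(426 − 256) = 1512 J.

ΔU ≈ 1510 J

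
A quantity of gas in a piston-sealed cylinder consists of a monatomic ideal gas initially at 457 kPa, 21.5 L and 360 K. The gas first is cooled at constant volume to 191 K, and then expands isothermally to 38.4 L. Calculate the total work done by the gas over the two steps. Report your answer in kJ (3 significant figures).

Step 1 (isochoric): W = 0 (constant volume).
After step 1: P = 242.5 kPa (V unchanged).
Step 2 (isothermal): W = P₁V₁ ln(V₂/V₁) = (5213) ln(38.4/21.5) = 3024 J.
W_total = 0 + 3024 = 3024 J.

W_total ≈ 3.02 kJ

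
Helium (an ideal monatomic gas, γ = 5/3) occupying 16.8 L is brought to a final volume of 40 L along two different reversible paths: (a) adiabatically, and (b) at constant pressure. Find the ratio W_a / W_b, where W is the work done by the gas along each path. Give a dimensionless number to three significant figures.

W_a / W_b ≈ 0.477

Path (a) adiabatic: W = P₁V₁(1 − (V₁/V₂)^(γ−1))/(γ−1) → W_a/(P₁V₁) = 0.6588.
Path (b) isobaric: W = P₁(V₂ − V₁) → W_b/(P₁V₁) = 1.381.
W_a / W_b = 0.6588 / 1.381 = 0.477.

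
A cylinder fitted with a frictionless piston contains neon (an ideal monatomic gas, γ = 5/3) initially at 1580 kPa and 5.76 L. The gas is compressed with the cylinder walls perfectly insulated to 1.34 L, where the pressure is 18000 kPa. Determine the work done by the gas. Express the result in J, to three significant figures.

W ≈ -22500 J

Adiabatic: W = (P₁V₁ − P₂V₂)/(γ − 1) with γ = 5/3.
P₁V₁ = 9101 J, P₂V₂ = 24120 J.
W = (9101 − 24120) / 0.6667 = -22529 J.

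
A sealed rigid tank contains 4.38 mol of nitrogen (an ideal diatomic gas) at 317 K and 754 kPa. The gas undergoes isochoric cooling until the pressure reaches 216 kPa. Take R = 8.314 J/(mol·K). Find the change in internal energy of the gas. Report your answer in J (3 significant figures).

Constant volume ⇒ W = 0, so Q = ΔU = nCᵥΔT with Cᵥ = 5R/2 = 20.79 J/(mol·K).
At constant V, T₂/T₁ = P₂/P₁ ⇒ ΔT = T₁(P₂/P₁ − 1) = 317·(216/754 − 1) = -226.2 K.
ΔU = (4.38)(20.79)(-226.2) = -20592 J.

ΔU ≈ -20600 J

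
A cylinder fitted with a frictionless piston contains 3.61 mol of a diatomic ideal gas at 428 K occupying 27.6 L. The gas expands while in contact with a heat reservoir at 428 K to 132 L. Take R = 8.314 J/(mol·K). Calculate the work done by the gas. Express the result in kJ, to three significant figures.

W ≈ 20.1 kJ

Isothermal: W = nRT ln(V₂/V₁).
W = (3.61)(8.314)(428) × ln(132/27.6)
  = 12846 × 1.565
W_by_gas = 20103 J.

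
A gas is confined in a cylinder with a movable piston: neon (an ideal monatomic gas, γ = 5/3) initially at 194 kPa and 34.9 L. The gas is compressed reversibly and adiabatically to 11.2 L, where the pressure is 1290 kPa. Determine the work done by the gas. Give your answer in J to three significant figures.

Adiabatic: W = (P₁V₁ − P₂V₂)/(γ − 1) with γ = 5/3.
P₁V₁ = 6771 J, P₂V₂ = 14448 J.
W = (6771 − 14448) / 0.6667 = -11516 J.

W ≈ -11500 J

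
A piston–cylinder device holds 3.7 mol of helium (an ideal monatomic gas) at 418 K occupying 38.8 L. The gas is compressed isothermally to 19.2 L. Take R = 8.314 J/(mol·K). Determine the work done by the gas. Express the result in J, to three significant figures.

W ≈ -9050 J

Isothermal: W = nRT ln(V₂/V₁).
W = (3.7)(8.314)(418) × ln(19.2/38.8)
  = 12858 × -0.7035
W_by_gas = -9046 J.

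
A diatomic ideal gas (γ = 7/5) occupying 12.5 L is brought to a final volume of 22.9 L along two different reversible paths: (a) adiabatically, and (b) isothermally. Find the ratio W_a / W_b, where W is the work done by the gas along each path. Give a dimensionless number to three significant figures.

W_a / W_b ≈ 0.888

Path (a) adiabatic: W = P₁V₁(1 − (V₁/V₂)^(γ−1))/(γ−1) → W_a/(P₁V₁) = 0.5377.
Path (b) isothermal: W = P₁V₁ ln(V₂/V₁) → W_b/(P₁V₁) = 0.6054.
W_a / W_b = 0.5377 / 0.6054 = 0.8881.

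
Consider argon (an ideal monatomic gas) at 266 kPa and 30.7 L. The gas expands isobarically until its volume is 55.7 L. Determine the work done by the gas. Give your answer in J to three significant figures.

W ≈ 6650 J

Isobaric: W = P ΔV.
W = (266 kPa)(55.7 − 30.7 L) = (266)(25) = 6650 J.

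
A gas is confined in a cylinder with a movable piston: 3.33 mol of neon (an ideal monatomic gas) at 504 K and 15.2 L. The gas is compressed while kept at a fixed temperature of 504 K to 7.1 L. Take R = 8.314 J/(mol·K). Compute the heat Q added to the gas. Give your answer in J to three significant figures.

Isothermal ⇒ ΔU = 0, so Q = W = nRT ln(V₂/V₁).
Q = (3.33)(8.314)(504) ln(7.1/15.2) = 13954 × -0.7612 = -10621 J.

Q ≈ -10600 J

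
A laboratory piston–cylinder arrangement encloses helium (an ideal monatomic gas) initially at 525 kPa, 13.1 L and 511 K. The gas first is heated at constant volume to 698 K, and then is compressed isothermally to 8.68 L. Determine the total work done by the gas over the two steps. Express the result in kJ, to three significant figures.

Step 1 (isochoric): W = 0 (constant volume).
After step 1: P = 717.1 kPa (V unchanged).
Step 2 (isothermal): W = P₁V₁ ln(V₂/V₁) = (9394) ln(8.68/13.1) = -3867 J.
W_total = 0 − 3867 = -3867 J.

W_total ≈ -3.87 kJ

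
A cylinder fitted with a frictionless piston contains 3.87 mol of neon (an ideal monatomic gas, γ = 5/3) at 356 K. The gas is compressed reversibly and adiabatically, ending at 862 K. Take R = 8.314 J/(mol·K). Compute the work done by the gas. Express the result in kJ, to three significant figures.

Adiabatic ⇒ Q = 0, so W_by = −ΔU = nCᵥ(T₁ − T₂).
Cᵥ = 3R/2 = 12.47 J/(mol·K).
W = (3.87)(12.47)(356 − 862) = -24421 J.

W ≈ -24.4 kJ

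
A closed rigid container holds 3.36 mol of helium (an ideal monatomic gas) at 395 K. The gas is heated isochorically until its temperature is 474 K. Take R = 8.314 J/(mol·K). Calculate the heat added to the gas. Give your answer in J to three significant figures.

Constant volume ⇒ W = 0, so Q = ΔU = nCᵥΔT with Cᵥ = 3R/2 = 12.47 J/(mol·K).
ΔU = (3.36)(12.47)(474 − 395) = 3310 J.

Q ≈ 3310 J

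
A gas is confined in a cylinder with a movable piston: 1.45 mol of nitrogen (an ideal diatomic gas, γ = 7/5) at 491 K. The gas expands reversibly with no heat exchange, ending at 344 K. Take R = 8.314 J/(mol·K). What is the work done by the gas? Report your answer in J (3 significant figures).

W ≈ 4430 J

Adiabatic ⇒ Q = 0, so W_by = −ΔU = nCᵥ(T₁ − T₂).
Cᵥ = 5R/2 = 20.79 J/(mol·K).
W = (1.45)(20.79)(491 − 344) = 4430 J.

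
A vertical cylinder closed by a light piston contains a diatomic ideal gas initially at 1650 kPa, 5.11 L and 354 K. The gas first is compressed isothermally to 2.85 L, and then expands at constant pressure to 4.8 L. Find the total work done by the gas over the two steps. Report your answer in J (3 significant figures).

Step 1 (isothermal): W = P₁V₁ ln(V₂/V₁) = (8432) ln(2.85/5.11) = -4923 J.
After step 1: P = 2958 kPa, V = 2.85 L, T = 354 K.
Step 2 (isobaric): W = PΔV = (2958 kPa)(4.8 − 2.85 L) = 5769 J.
W_total = -4923 + 5769 = 845.9 J.

W_total ≈ 846 J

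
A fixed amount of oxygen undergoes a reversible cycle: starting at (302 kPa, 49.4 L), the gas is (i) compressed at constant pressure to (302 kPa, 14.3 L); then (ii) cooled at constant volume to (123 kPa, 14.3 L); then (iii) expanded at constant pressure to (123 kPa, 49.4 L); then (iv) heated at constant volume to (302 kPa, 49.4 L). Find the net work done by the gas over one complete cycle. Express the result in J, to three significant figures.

Constant-volume legs do no work.
W(i) = (302)(14.3 − 49.4) = -10600 J; W(iii) = (123)(49.4 − 14.3) = 4317 J.
W_net = -10600 + 4317 = -6283 J (the counter-clockwise enclosed area).

W_net ≈ -6280 J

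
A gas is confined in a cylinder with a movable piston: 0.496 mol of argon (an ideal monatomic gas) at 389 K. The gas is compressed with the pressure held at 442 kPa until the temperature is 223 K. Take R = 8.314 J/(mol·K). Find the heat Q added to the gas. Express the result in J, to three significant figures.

Isobaric: W = nRΔT = (0.496)(8.314)(-166) = -684.5 J.
ΔU = nCᵥΔT with Cᵥ = 3R/2: ΔU = (0.496)(12.47)(-166) = -1027 J.
Q = ΔU + W = -1027 − 684.5 = -1711 J.

Q ≈ -1710 J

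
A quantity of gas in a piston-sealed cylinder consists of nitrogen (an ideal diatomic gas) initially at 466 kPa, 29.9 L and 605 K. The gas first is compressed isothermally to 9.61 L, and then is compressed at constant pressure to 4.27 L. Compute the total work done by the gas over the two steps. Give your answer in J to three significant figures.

Step 1 (isothermal): W = P₁V₁ ln(V₂/V₁) = (13933) ln(9.61/29.9) = -15815 J.
After step 1: P = 1450 kPa, V = 9.61 L, T = 605 K.
Step 2 (isobaric): W = PΔV = (1450 kPa)(4.27 − 9.61 L) = -7742 J.
W_total = -15815 − 7742 = -23558 J.

W_total ≈ -23600 J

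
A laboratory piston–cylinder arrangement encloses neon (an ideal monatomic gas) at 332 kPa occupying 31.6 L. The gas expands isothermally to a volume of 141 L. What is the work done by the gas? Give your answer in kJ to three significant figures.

W ≈ 15.7 kJ

Isothermal: W = nRT ln(V₂/V₁) = P₁V₁ ln(V₂/V₁).
P₁V₁ = (332 kPa)(31.6 L) = 10491 J.
W = 10491 × ln(141/31.6) = 10491 × 1.496
W_by_gas = 15691 J.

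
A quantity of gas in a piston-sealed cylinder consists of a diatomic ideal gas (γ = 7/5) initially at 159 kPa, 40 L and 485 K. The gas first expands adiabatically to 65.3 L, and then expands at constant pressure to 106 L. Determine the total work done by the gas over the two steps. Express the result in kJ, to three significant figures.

W_total ≈ 6.09 kJ

Step 1 (adiabatic): W = (P₁V₁ − P₂V₂)/(γ−1) = (6360 − 5228)/0.4 = 2831 J.
After step 1: P = 80.06 kPa, V = 65.3 L, T = 398.7 K.
Step 2 (isobaric): W = PΔV = (80.06 kPa)(106 − 65.3 L) = 3258 J.
W_total = 2831 + 3258 = 6089 J.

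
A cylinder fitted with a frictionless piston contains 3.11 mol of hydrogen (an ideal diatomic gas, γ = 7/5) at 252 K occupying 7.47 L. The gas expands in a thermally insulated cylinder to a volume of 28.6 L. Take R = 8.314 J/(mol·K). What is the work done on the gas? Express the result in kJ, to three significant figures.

W ≈ -6.77 kJ

Adiabatic: TV^(γ−1) = const with γ = 7/5.
T₂ = T₁ (V₁/V₂)^(γ−1) = 252 × (7.47/28.6)^0.4 = 252 × 0.5845 = 147.3 K.
W_by = nCᵥ(T₁ − T₂) = (3.11)(20.79)(252 − 147.3) = 6768 J.
Work on gas = −W_by = -6768 J.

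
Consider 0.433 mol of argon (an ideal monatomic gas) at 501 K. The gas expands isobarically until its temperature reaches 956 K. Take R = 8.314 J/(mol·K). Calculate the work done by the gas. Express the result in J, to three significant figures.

W ≈ 1640 J

Isobaric: W = P ΔV = nR ΔT.
W = (0.433)(8.314)(956 − 501) = 1638 J.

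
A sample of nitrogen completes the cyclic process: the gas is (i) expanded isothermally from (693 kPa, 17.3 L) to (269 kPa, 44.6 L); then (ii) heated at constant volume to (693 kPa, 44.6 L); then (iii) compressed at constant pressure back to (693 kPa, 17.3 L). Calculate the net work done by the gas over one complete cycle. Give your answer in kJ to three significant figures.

Leg (i): W = PᵢVᵢ ln(V_f/Vᵢ) = (11989) ln(44.6/17.3) = 11354 J.
Leg (ii): W = 0.
Leg (iii): W = PΔV = (693)(17.3 − 44.6) = -18919 J.
W_net = 11354 − 18919 = -7565 J.

W_net ≈ -7.57 kJ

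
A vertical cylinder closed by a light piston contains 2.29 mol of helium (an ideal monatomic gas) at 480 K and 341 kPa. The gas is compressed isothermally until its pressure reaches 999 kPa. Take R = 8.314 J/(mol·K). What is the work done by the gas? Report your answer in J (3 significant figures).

W ≈ -9820 J

Isothermal process: W = nRT ln(V₂/V₁) = nRT ln(P₁/P₂).
W = (2.29)(8.314)(480) × ln(341/999)
  = 9139 × ln(0.3413) = 9139 × -1.075
W_by_gas = -9823 J.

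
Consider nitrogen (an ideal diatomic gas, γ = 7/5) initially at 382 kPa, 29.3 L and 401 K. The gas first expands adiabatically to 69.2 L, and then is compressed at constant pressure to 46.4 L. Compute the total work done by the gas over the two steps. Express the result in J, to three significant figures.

Step 1 (adiabatic): W = (P₁V₁ − P₂V₂)/(γ−1) = (11193 − 7937)/0.4 = 8140 J.
After step 1: P = 114.7 kPa, V = 69.2 L, T = 284.3 K.
Step 2 (isobaric): W = PΔV = (114.7 kPa)(46.4 − 69.2 L) = -2615 J.
W_total = 8140 − 2615 = 5525 J.

W_total ≈ 5520 J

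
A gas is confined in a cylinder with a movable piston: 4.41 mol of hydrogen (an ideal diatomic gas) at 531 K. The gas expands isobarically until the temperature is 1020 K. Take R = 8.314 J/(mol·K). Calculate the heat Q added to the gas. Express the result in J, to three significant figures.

Isobaric: W = nRΔT = (4.41)(8.314)(489) = 17929 J.
ΔU = nCᵥΔT with Cᵥ = 5R/2: ΔU = (4.41)(20.79)(489) = 44823 J.
Q = ΔU + W = 44823 + 17929 = 62752 J.

Q ≈ 62800 J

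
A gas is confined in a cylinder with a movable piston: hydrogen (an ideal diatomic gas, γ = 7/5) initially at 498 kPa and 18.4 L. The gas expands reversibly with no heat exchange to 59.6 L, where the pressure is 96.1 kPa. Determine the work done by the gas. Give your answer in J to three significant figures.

Adiabatic: W = (P₁V₁ − P₂V₂)/(γ − 1) with γ = 7/5.
P₁V₁ = 9163 J, P₂V₂ = 5728 J.
W = (9163 − 5728) / 0.4 = 8589 J.

W ≈ 8590 J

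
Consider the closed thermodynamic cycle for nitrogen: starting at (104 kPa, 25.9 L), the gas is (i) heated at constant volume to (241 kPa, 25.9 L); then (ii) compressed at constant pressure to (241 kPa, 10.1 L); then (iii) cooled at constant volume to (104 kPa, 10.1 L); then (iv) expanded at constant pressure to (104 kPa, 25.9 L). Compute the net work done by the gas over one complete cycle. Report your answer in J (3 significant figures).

Constant-volume legs do no work.
W(ii) = (241)(10.1 − 25.9) = -3808 J; W(iv) = (104)(25.9 − 10.1) = 1643 J.
W_net = -3808 + 1643 = -2165 J (the counter-clockwise enclosed area).

W_net ≈ -2160 J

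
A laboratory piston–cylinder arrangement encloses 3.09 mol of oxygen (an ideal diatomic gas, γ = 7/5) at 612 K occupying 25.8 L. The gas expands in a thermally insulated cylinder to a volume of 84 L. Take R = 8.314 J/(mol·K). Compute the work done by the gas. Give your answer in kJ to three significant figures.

W ≈ 14.8 kJ

Adiabatic: TV^(γ−1) = const with γ = 7/5.
T₂ = T₁ (V₁/V₂)^(γ−1) = 612 × (25.8/84)^0.4 = 612 × 0.6236 = 381.7 K.
W_by = nCᵥ(T₁ − T₂) = (3.09)(20.79)(612 − 381.7) = 14793 J.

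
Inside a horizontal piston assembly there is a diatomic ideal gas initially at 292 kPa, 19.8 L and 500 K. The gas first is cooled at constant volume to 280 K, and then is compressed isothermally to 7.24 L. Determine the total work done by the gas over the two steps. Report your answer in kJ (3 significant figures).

W_total ≈ -3.26 kJ

Step 1 (isochoric): W = 0 (constant volume).
After step 1: P = 163.5 kPa (V unchanged).
Step 2 (isothermal): W = P₁V₁ ln(V₂/V₁) = (3238) ln(7.24/19.8) = -3257 J.
W_total = 0 − 3257 = -3257 J.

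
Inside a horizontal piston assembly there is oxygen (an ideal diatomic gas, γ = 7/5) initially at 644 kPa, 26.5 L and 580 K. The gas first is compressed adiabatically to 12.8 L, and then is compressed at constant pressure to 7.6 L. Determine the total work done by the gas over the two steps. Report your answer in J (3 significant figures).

W_total ≈ -23700 J

Step 1 (adiabatic): W = (P₁V₁ − P₂V₂)/(γ−1) = (17066 − 22832)/0.4 = -14415 J.
After step 1: P = 1784 kPa, V = 12.8 L, T = 776 K.
Step 2 (isobaric): W = PΔV = (1784 kPa)(7.6 − 12.8 L) = -9276 J.
W_total = -14415 − 9276 = -23691 J.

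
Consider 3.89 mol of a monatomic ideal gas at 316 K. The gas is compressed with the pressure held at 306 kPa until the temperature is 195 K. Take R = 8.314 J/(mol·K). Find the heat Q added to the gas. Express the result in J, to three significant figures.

Isobaric: W = nRΔT = (3.89)(8.314)(-121) = -3913 J.
ΔU = nCᵥΔT with Cᵥ = 3R/2: ΔU = (3.89)(12.47)(-121) = -5870 J.
Q = ΔU + W = -5870 − 3913 = -9783 J.

Q ≈ -9780 J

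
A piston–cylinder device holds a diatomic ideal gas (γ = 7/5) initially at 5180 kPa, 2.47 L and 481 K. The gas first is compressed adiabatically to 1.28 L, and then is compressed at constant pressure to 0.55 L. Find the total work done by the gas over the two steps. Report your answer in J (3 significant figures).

Step 1 (adiabatic): W = (P₁V₁ − P₂V₂)/(γ−1) = (12795 − 16643)/0.4 = -9620 J.
After step 1: P = 13002 kPa, V = 1.28 L, T = 625.7 K.
Step 2 (isobaric): W = PΔV = (13002 kPa)(0.55 − 1.28 L) = -9491 J.
W_total = -9620 − 9491 = -19112 J.

W_total ≈ -19100 J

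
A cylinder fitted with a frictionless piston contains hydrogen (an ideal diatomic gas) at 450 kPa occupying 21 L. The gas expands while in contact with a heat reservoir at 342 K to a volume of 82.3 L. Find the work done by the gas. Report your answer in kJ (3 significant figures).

W ≈ 12.9 kJ

Isothermal: W = nRT ln(V₂/V₁) = P₁V₁ ln(V₂/V₁).
P₁V₁ = (450 kPa)(21 L) = 9450 J.
W = 9450 × ln(82.3/21) = 9450 × 1.366
W_by_gas = 12907 J.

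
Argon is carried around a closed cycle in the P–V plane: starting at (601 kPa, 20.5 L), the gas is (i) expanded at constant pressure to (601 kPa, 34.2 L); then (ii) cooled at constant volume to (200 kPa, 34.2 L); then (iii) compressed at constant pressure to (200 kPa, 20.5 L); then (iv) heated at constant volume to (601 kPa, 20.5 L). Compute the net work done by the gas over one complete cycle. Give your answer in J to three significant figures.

W_net ≈ 5490 J

Constant-volume legs do no work.
W(i) = (601)(34.2 − 20.5) = 8234 J; W(iii) = (200)(20.5 − 34.2) = -2740 J.
W_net = 8234 − 2740 = 5494 J (the clockwise enclosed area).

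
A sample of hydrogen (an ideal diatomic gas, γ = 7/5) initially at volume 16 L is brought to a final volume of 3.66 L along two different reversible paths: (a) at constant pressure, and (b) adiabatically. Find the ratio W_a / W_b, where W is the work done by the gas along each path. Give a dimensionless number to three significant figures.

W_a / W_b ≈ 0.384

Path (a) isobaric: W = P₁(V₂ − V₁) → W_a/(P₁V₁) = -0.7712.
Path (b) adiabatic: W = P₁V₁(1 − (V₁/V₂)^(γ−1))/(γ−1) → W_b/(P₁V₁) = -2.01.
W_a / W_b = -0.7712 / -2.01 = 0.3837.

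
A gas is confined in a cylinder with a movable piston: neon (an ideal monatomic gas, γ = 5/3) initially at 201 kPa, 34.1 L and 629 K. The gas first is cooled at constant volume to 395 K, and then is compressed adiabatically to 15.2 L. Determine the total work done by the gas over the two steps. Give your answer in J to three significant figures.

Step 1 (isochoric): W = 0 (constant volume).
After step 1: P = 126.2 kPa (V unchanged).
Step 2 (adiabatic): W = (P₁V₁ − P₂V₂)/(γ−1) = (4304 − 7376)/0.667 = -4608 J.
W_total = 0 − 4608 = -4608 J.

W_total ≈ -4610 J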